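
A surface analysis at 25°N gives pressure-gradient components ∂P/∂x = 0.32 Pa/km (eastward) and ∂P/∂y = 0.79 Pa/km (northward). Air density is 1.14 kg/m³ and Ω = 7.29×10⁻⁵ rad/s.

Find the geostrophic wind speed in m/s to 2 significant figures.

12 m/s

Coriolis parameter at 25°N:
f = 2Ω sin φ = 2 × 7.29×10⁻⁵ × sin 25° = 6.16×10⁻⁵ s⁻¹
Component geostrophic relations (x east, y north):
u_g = −(1/(fρ)) ∂P/∂y,  v_g = (1/(fρ)) ∂P/∂x
u_g = −(0.79×10⁻³)/(6.16×10⁻⁵ × 1.14) = −11.2 m/s;  v_g = (0.32×10⁻³)/(6.16×10⁻⁵ × 1.14) = 4.56 m/s
|V_g| = √(u_g² + v_g²) = 12.1 m/s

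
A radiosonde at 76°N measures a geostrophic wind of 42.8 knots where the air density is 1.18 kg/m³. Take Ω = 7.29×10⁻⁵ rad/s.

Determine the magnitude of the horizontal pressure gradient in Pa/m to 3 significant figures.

Coriolis parameter at 76°N:
f = 2Ω sin φ = 2 × 7.29×10⁻⁵ × sin 76° = 1.41×10⁻⁴ s⁻¹
Wind speed in SI: 42.8 knots = 22.0 m/s
Geostrophic balance rearranged: |∂P/∂n| = f ρ V_g
|∂P/∂n| = 1.41×10⁻⁴ × 1.18 × 22.0 = 3.68×10⁻³ Pa/m

3.68×10⁻³ Pa/m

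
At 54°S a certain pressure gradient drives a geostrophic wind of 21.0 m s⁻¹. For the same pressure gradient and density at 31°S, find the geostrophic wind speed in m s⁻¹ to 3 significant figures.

With the same pressure gradient and density, V_g ∝ 1/f ∝ 1/sin φ.
V₂ = V₁ · sin φ₁ / sin φ₂ = 21.0 × sin 54° / sin 31°
V₂ = 21.0 × 0.8090/0.5150 = 33.0 m s⁻¹

33.0 m s⁻¹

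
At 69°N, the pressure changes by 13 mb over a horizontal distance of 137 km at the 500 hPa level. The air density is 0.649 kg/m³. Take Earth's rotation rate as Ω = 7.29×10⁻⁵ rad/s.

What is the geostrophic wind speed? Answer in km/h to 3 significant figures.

Coriolis parameter at 69°N:
f = 2Ω sin φ = 2 × 7.29×10⁻⁵ × sin 69° = 1.36×10⁻⁴ s⁻¹
Pressure gradient: |∂P/∂n| = 1300 Pa / 137000 m = 9.49×10⁻³ Pa/m
Geostrophic balance (pressure-gradient force = Coriolis force):
V_g = (1/(fρ)) |∂P/∂n| = 9.49×10⁻³ / (1.36×10⁻⁴ × 0.649) = 107 m/s
Converting: 107 m/s × 3.6 = 387 km/h

387 km/h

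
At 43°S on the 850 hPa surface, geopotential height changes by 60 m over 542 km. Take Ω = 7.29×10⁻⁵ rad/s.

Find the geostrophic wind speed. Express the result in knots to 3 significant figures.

21.2 knots

Coriolis parameter at 43°S:
f = 2Ω sin φ = 2 × 7.29×10⁻⁵ × sin 43° = 9.94×10⁻⁵ s⁻¹
Height gradient: |∂Z/∂n| = 60 m / 542000 m = 1.11×10⁻⁴
On a pressure surface, geostrophic balance gives V_g = (g/f)|∂Z/∂n|:
V_g = 9.81 × 1.11×10⁻⁴ / 9.94×10⁻⁵ = 10.9 m/s
Converting: 10.9 m/s × 1.944 = 21.2 knots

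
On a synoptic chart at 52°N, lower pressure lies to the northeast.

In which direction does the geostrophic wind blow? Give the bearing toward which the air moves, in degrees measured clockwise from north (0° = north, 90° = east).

135°

The pressure-gradient force points toward the northeast (bearing 045°).
Geostrophic balance: in the Northern Hemisphere the Coriolis force deflects motion to the right, so the geostrophic wind blows 90° to the right of the pressure-gradient force (low pressure on the left).
Rotating 045° by 90° clockwise gives 135° — the wind blows toward the southeast.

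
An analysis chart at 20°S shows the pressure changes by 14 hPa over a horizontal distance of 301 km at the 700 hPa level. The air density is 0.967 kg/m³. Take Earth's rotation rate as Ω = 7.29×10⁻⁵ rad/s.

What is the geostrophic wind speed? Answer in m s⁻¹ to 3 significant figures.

Coriolis parameter at 20°S:
f = 2Ω sin φ = 2 × 7.29×10⁻⁵ × sin 20° = 4.99×10⁻⁵ s⁻¹
Pressure gradient: |∂P/∂n| = 1400 Pa / 301000 m = 4.65×10⁻³ Pa/m
Geostrophic balance (pressure-gradient force = Coriolis force):
V_g = (1/(fρ)) |∂P/∂n| = 4.65×10⁻³ / (4.99×10⁻⁵ × 0.967) = 96.5 m/s

96.5 m s⁻¹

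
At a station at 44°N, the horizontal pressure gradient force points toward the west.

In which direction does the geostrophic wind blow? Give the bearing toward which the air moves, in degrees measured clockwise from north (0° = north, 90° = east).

000°

The pressure-gradient force points toward the west (bearing 270°).
Geostrophic balance: in the Northern Hemisphere the Coriolis force deflects motion to the right, so the geostrophic wind blows 90° to the right of the pressure-gradient force (low pressure on the left).
Rotating 270° by 90° clockwise gives 000° — the wind blows toward the north.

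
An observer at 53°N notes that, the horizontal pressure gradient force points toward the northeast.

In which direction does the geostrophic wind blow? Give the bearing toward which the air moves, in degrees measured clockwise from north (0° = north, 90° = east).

The pressure-gradient force points toward the northeast (bearing 045°).
Geostrophic balance: in the Northern Hemisphere the Coriolis force deflects motion to the right, so the geostrophic wind blows 90° to the right of the pressure-gradient force (low pressure on the left).
Rotating 045° by 90° clockwise gives 135° — the wind blows toward the southeast.

135°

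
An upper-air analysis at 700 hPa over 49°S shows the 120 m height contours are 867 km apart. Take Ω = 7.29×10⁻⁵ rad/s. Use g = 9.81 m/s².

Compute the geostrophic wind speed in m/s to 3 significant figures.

12.3 m/s

Coriolis parameter at 49°S:
f = 2Ω sin φ = 2 × 7.29×10⁻⁵ × sin 49° = 1.10×10⁻⁴ s⁻¹
Height gradient: |∂Z/∂n| = 120 m / 867000 m = 1.38×10⁻⁴
On a pressure surface, geostrophic balance gives V_g = (g/f)|∂Z/∂n|:
V_g = 9.81 × 1.38×10⁻⁴ / 1.10×10⁻⁴ = 12.3 m/s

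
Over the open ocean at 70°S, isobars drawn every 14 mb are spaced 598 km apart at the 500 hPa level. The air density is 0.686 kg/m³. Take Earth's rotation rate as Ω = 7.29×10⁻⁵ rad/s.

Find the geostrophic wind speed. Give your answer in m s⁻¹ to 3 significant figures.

Coriolis parameter at 70°S:
f = 2Ω sin φ = 2 × 7.29×10⁻⁵ × sin 70° = 1.37×10⁻⁴ s⁻¹
Pressure gradient: |∂P/∂n| = 1400 Pa / 598000 m = 2.34×10⁻³ Pa/m
Geostrophic balance (pressure-gradient force = Coriolis force):
V_g = (1/(fρ)) |∂P/∂n| = 2.34×10⁻³ / (1.37×10⁻⁴ × 0.686) = 24.9 m/s

24.9 m s⁻¹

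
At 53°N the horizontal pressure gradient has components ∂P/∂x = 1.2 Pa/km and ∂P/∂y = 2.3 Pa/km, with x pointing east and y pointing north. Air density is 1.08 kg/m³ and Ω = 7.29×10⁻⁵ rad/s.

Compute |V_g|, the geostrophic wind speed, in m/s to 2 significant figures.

Coriolis parameter at 53°N:
f = 2Ω sin φ = 2 × 7.29×10⁻⁵ × sin 53° = 1.16×10⁻⁴ s⁻¹
Component geostrophic relations (x east, y north):
u_g = −(1/(fρ)) ∂P/∂y,  v_g = (1/(fρ)) ∂P/∂x
u_g = −(2.3×10⁻³)/(1.16×10⁻⁴ × 1.08) = −18.3 m/s;  v_g = (1.2×10⁻³)/(1.16×10⁻⁴ × 1.08) = 9.54 m/s
|V_g| = √(u_g² + v_g²) = 20.6 m/s

21 m/s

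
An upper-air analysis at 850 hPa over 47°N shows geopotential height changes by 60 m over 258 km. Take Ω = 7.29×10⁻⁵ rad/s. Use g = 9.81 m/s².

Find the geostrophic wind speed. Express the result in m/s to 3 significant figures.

21.4 m/s

Coriolis parameter at 47°N:
f = 2Ω sin φ = 2 × 7.29×10⁻⁵ × sin 47° = 1.07×10⁻⁴ s⁻¹
Height gradient: |∂Z/∂n| = 60 m / 258000 m = 2.33×10⁻⁴
On a pressure surface, geostrophic balance gives V_g = (g/f)|∂Z/∂n|:
V_g = 9.81 × 2.33×10⁻⁴ / 1.07×10⁻⁴ = 21.4 m/s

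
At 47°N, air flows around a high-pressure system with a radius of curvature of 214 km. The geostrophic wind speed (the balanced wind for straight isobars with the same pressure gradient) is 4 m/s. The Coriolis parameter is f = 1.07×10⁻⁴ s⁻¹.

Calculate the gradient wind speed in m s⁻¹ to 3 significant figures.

5.17 m s⁻¹

Around a high, pressure-gradient force acts outward with centrifugal, so Coriolis balances both:
fV = (1/ρ)|∂P/∂n| + V²/R  →  V² − fR·V + fR·V_g = 0
With fR = 1.07×10⁻⁴ × 214×10³ m = 22.9 m/s:
V = [fR − √((fR)² − 4 fR V_g)]/2 = [22.9 − √(22.9² − 4×22.9×4)]/2 = 5.17 m/s
Supergeostrophic (V > V_g = 4 m/s), as expected around a high.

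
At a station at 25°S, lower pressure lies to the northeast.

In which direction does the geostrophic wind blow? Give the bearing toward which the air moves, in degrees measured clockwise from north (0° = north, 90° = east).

The pressure-gradient force points toward the northeast (bearing 045°).
Geostrophic balance: in the Southern Hemisphere the Coriolis force deflects motion to the left, so the geostrophic wind blows 90° to the left of the pressure-gradient force (low pressure on the right).
Rotating 045° by 90° counterclockwise gives 315° — the wind blows toward the northwest.

315°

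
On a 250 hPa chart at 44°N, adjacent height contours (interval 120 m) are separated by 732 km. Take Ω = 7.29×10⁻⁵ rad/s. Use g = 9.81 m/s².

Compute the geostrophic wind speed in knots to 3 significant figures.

Coriolis parameter at 44°N:
f = 2Ω sin φ = 2 × 7.29×10⁻⁵ × sin 44° = 1.01×10⁻⁴ s⁻¹
Height gradient: |∂Z/∂n| = 120 m / 732000 m = 1.64×10⁻⁴
On a pressure surface, geostrophic balance gives V_g = (g/f)|∂Z/∂n|:
V_g = 9.81 × 1.64×10⁻⁴ / 1.01×10⁻⁴ = 15.9 m/s
Converting: 15.9 m/s × 1.944 = 30.9 knots

30.9 knots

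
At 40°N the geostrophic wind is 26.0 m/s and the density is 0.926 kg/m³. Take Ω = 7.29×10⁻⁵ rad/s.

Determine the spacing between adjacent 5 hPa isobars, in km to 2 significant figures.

220 km

Coriolis parameter at 40°N:
f = 2Ω sin φ = 2 × 7.29×10⁻⁵ × sin 40° = 9.37×10⁻⁵ s⁻¹
Geostrophic balance rearranged: |∂P/∂n| = f ρ V_g
|∂P/∂n| = 9.37×10⁻⁵ × 0.926 × 26.0 = 2.26×10⁻³ Pa/m
Isobar spacing: Δn = ΔP/|∂P/∂n| = 500 Pa / 2.26×10⁻³ Pa/m = 221595 m ≈ 220 km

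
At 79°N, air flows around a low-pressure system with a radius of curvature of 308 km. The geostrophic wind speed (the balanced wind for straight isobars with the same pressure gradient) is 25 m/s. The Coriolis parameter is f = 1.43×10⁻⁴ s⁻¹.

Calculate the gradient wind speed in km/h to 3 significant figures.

64.1 km/h

Around a low, centrifugal force acts outward with Coriolis, so pressure-gradient force balances both:
(1/ρ)|∂P/∂n| = fV + V²/R  →  V² + fR·V − fR·V_g = 0
With fR = 1.43×10⁻⁴ × 308×10³ m = 44.0 m/s:
V = [−fR + √((fR)² + 4 fR V_g)]/2 = [−44.0 + √(44.0² + 4×44.0×25)]/2 = 17.8 m/s
Subgeostrophic (V < V_g = 25 m/s), as expected around a low.
Converting: 17.8 m/s × 3.6 = 64.1 km/h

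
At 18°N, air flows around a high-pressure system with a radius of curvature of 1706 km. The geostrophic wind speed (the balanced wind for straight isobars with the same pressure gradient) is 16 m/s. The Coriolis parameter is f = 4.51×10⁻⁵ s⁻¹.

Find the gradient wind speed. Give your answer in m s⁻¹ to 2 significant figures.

Around a high, pressure-gradient force acts outward with centrifugal, so Coriolis balances both:
fV = (1/ρ)|∂P/∂n| + V²/R  →  V² − fR·V + fR·V_g = 0
With fR = 4.51×10⁻⁵ × 1706×10³ m = 76.9 m/s:
V = [fR − √((fR)² − 4 fR V_g)]/2 = [76.9 − √(76.9² − 4×76.9×16)]/2 = 22.7 m/s
Supergeostrophic (V > V_g = 16 m/s), as expected around a high.

23 m s⁻¹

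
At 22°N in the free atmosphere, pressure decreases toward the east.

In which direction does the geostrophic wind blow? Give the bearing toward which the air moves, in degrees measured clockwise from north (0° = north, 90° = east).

180°

The pressure-gradient force points toward the east (bearing 090°).
Geostrophic balance: in the Northern Hemisphere the Coriolis force deflects motion to the right, so the geostrophic wind blows 90° to the right of the pressure-gradient force (low pressure on the left).
Rotating 090° by 90° clockwise gives 180° — the wind blows toward the south.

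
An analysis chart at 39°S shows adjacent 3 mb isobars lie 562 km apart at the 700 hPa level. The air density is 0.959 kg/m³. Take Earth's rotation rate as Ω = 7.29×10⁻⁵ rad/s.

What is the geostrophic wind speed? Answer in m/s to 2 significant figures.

Coriolis parameter at 39°S:
f = 2Ω sin φ = 2 × 7.29×10⁻⁵ × sin 39° = 9.18×10⁻⁵ s⁻¹
Pressure gradient: |∂P/∂n| = 300 Pa / 562000 m = 5.34×10⁻⁴ Pa/m
Geostrophic balance (pressure-gradient force = Coriolis force):
V_g = (1/(fρ)) |∂P/∂n| = 5.34×10⁻⁴ / (9.18×10⁻⁵ × 0.959) = 6.07 m/s

6.1 m/s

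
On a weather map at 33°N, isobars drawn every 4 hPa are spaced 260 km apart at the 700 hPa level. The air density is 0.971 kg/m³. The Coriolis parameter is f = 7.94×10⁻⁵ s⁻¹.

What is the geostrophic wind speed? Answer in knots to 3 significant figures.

38.8 knots

Pressure gradient: |∂P/∂n| = 400 Pa / 260000 m = 1.54×10⁻³ Pa/m
Geostrophic balance (pressure-gradient force = Coriolis force):
V_g = (1/(fρ)) |∂P/∂n| = 1.54×10⁻³ / (7.94×10⁻⁵ × 0.971) = 20.0 m/s
Converting: 20.0 m/s × 1.944 = 38.8 knots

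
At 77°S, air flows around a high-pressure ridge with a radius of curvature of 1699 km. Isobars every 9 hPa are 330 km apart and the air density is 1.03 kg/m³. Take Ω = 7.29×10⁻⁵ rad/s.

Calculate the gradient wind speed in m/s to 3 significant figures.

20.4 m/s

Coriolis parameter at 77°S:
f = 2Ω sin φ = 2 × 7.29×10⁻⁵ × sin 77° = 1.42×10⁻⁴ s⁻¹
Pressure gradient: |∂P/∂n| = 900 Pa / 330000 m = 2.73×10⁻³ Pa/m
Geostrophic speed: V_g = |∂P/∂n|/(fρ) = 2.73×10⁻³/(1.42×10⁻⁴ × 1.03) = 18.6 m/s
Around a high, pressure-gradient force acts outward with centrifugal, so Coriolis balances both:
fV = (1/ρ)|∂P/∂n| + V²/R  →  V² − fR·V + fR·V_g = 0
With fR = 1.42×10⁻⁴ × 1699×10³ m = 241 m/s:
V = [fR − √((fR)² − 4 fR V_g)]/2 = [241 − √(241² − 4×241×18.6)]/2 = 20.4 m/s
Supergeostrophic (V > V_g = 18.6 m/s), as expected around a high.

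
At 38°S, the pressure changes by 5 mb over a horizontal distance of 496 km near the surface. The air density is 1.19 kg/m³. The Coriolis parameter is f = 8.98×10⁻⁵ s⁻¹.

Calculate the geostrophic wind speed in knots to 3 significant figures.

18.3 knots

Pressure gradient: |∂P/∂n| = 500 Pa / 496000 m = 1.01×10⁻³ Pa/m
Geostrophic balance (pressure-gradient force = Coriolis force):
V_g = (1/(fρ)) |∂P/∂n| = 1.01×10⁻³ / (8.98×10⁻⁵ × 1.19) = 9.43 m/s
Converting: 9.43 m/s × 1.944 = 18.3 knots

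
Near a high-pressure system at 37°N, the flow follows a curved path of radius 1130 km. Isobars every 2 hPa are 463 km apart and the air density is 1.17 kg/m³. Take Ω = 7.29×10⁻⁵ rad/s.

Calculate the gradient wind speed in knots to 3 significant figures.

8.56 knots

Coriolis parameter at 37°N:
f = 2Ω sin φ = 2 × 7.29×10⁻⁵ × sin 37° = 8.77×10⁻⁵ s⁻¹
Pressure gradient: |∂P/∂n| = 200 Pa / 463000 m = 4.32×10⁻⁴ Pa/m
Geostrophic speed: V_g = |∂P/∂n|/(fρ) = 4.32×10⁻⁴/(8.77×10⁻⁵ × 1.17) = 4.21 m/s
Around a high, pressure-gradient force acts outward with centrifugal, so Coriolis balances both:
fV = (1/ρ)|∂P/∂n| + V²/R  →  V² − fR·V + fR·V_g = 0
With fR = 8.77×10⁻⁵ × 1130×10³ m = 99.2 m/s:
V = [fR − √((fR)² − 4 fR V_g)]/2 = [99.2 − √(99.2² − 4×99.2×4.21)]/2 = 4.4 m/s
Supergeostrophic (V > V_g = 4.21 m/s), as expected around a high.
Converting: 4.4 m/s × 1.944 = 8.56 knots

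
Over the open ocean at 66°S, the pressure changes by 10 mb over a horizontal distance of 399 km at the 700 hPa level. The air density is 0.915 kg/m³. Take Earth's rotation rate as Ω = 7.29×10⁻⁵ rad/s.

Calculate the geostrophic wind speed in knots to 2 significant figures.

Coriolis parameter at 66°S:
f = 2Ω sin φ = 2 × 7.29×10⁻⁵ × sin 66° = 1.33×10⁻⁴ s⁻¹
Pressure gradient: |∂P/∂n| = 1000 Pa / 399000 m = 2.51×10⁻³ Pa/m
Geostrophic balance (pressure-gradient force = Coriolis force):
V_g = (1/(fρ)) |∂P/∂n| = 2.51×10⁻³ / (1.33×10⁻⁴ × 0.915) = 20.6 m/s
Converting: 20.6 m/s × 1.944 = 40 knots

40 knots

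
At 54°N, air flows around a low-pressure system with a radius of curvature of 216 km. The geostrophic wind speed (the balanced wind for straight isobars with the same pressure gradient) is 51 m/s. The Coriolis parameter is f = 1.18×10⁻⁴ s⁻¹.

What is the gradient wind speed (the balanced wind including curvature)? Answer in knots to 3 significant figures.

Around a low, centrifugal force acts outward with Coriolis, so pressure-gradient force balances both:
(1/ρ)|∂P/∂n| = fV + V²/R  →  V² + fR·V − fR·V_g = 0
With fR = 1.18×10⁻⁴ × 216×10³ m = 25.5 m/s:
V = [−fR + √((fR)² + 4 fR V_g)]/2 = [−25.5 + √(25.5² + 4×25.5×51)]/2 = 25.5 m/s
Subgeostrophic (V < V_g = 51 m/s), as expected around a low.
Converting: 25.5 m/s × 1.944 = 49.6 knots

49.6 knots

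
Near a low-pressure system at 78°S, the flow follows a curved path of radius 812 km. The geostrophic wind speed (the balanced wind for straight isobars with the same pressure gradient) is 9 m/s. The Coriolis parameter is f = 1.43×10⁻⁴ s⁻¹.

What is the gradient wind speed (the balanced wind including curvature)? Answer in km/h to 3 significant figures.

30.2 km/h

Around a low, centrifugal force acts outward with Coriolis, so pressure-gradient force balances both:
(1/ρ)|∂P/∂n| = fV + V²/R  →  V² + fR·V − fR·V_g = 0
With fR = 1.43×10⁻⁴ × 812×10³ m = 116 m/s:
V = [−fR + √((fR)² + 4 fR V_g)]/2 = [−116 + √(116² + 4×116×9)]/2 = 8.39 m/s
Subgeostrophic (V < V_g = 9 m/s), as expected around a low.
Converting: 8.39 m/s × 3.6 = 30.2 km/h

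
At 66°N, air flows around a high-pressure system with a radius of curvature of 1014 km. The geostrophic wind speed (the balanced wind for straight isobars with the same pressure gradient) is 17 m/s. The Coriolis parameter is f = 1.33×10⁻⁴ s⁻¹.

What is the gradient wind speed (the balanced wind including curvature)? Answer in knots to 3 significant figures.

Around a high, pressure-gradient force acts outward with centrifugal, so Coriolis balances both:
fV = (1/ρ)|∂P/∂n| + V²/R  →  V² − fR·V + fR·V_g = 0
With fR = 1.33×10⁻⁴ × 1014×10³ m = 135 m/s:
V = [fR − √((fR)² − 4 fR V_g)]/2 = [135 − √(135² − 4×135×17)]/2 = 20 m/s
Supergeostrophic (V > V_g = 17 m/s), as expected around a high.
Converting: 20 m/s × 1.944 = 38.8 knots

38.8 knots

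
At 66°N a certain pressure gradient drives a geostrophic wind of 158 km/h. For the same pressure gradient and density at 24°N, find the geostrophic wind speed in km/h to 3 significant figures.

355 km/h

With the same pressure gradient and density, V_g ∝ 1/f ∝ 1/sin φ.
V₂ = V₁ · sin φ₁ / sin φ₂ = 158 × sin 66° / sin 24°
V₂ = 158 × 0.9135/0.4067 = 355 km/h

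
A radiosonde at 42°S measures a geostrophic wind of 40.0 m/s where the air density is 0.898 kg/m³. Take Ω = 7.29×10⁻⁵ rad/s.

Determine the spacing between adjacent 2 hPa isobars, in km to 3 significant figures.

Coriolis parameter at 42°S:
f = 2Ω sin φ = 2 × 7.29×10⁻⁵ × sin 42° = 9.76×10⁻⁵ s⁻¹
Geostrophic balance rearranged: |∂P/∂n| = f ρ V_g
|∂P/∂n| = 9.76×10⁻⁵ × 0.898 × 40.0 = 3.50×10⁻³ Pa/m
Isobar spacing: Δn = ΔP/|∂P/∂n| = 200 Pa / 3.50×10⁻³ Pa/m = 57072 m ≈ 57.1 km

57.1 km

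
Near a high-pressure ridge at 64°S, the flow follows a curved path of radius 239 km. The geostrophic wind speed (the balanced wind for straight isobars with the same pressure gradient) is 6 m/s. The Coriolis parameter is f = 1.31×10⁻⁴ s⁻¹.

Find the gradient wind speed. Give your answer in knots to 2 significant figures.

Around a high, pressure-gradient force acts outward with centrifugal, so Coriolis balances both:
fV = (1/ρ)|∂P/∂n| + V²/R  →  V² − fR·V + fR·V_g = 0
With fR = 1.31×10⁻⁴ × 239×10³ m = 31.3 m/s:
V = [fR − √((fR)² − 4 fR V_g)]/2 = [31.3 − √(31.3² − 4×31.3×6)]/2 = 8.09 m/s
Supergeostrophic (V > V_g = 6 m/s), as expected around a high.
Converting: 8.09 m/s × 1.944 = 16 knots

16 knots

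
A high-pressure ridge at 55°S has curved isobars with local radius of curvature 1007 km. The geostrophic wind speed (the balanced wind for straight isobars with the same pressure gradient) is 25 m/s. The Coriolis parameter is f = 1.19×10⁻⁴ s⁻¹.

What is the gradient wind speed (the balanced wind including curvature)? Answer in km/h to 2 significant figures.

Around a high, pressure-gradient force acts outward with centrifugal, so Coriolis balances both:
fV = (1/ρ)|∂P/∂n| + V²/R  →  V² − fR·V + fR·V_g = 0
With fR = 1.19×10⁻⁴ × 1007×10³ m = 120 m/s:
V = [fR − √((fR)² − 4 fR V_g)]/2 = [120 − √(120² − 4×120×25)]/2 = 35.5 m/s
Supergeostrophic (V > V_g = 25 m/s), as expected around a high.
Converting: 35.5 m/s × 3.6 = 130 km/h

130 km/h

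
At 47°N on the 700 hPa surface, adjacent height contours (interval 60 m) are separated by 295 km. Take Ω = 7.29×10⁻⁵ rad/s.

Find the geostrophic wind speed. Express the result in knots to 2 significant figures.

Coriolis parameter at 47°N:
f = 2Ω sin φ = 2 × 7.29×10⁻⁵ × sin 47° = 1.07×10⁻⁴ s⁻¹
Height gradient: |∂Z/∂n| = 60 m / 295000 m = 2.03×10⁻⁴
On a pressure surface, geostrophic balance gives V_g = (g/f)|∂Z/∂n|:
V_g = 9.81 × 2.03×10⁻⁴ / 1.07×10⁻⁴ = 18.7 m/s
Converting: 18.7 m/s × 1.944 = 36 knots

36 knots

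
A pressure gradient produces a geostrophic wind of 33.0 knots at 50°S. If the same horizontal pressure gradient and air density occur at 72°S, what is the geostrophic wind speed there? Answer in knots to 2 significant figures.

With the same pressure gradient and density, V_g ∝ 1/f ∝ 1/sin φ.
V₂ = V₁ · sin φ₁ / sin φ₂ = 33.0 × sin 50° / sin 72°
V₂ = 33.0 × 0.7660/0.9511 = 27 knots

27 knots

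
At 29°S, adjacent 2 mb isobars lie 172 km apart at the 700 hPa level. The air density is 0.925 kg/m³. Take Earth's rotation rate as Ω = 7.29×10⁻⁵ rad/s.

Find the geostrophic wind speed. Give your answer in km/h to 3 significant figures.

64.0 km/h

Coriolis parameter at 29°S:
f = 2Ω sin φ = 2 × 7.29×10⁻⁵ × sin 29° = 7.07×10⁻⁵ s⁻¹
Pressure gradient: |∂P/∂n| = 200 Pa / 172000 m = 1.16×10⁻³ Pa/m
Geostrophic balance (pressure-gradient force = Coriolis force):
V_g = (1/(fρ)) |∂P/∂n| = 1.16×10⁻³ / (7.07×10⁻⁵ × 0.925) = 17.8 m/s
Converting: 17.8 m/s × 3.6 = 64.0 km/h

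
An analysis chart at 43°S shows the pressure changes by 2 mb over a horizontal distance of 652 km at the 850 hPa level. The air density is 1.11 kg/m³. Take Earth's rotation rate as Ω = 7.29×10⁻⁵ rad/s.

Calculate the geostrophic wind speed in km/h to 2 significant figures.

10 km/h

Coriolis parameter at 43°S:
f = 2Ω sin φ = 2 × 7.29×10⁻⁵ × sin 43° = 9.94×10⁻⁵ s⁻¹
Pressure gradient: |∂P/∂n| = 200 Pa / 652000 m = 3.07×10⁻⁴ Pa/m
Geostrophic balance (pressure-gradient force = Coriolis force):
V_g = (1/(fρ)) |∂P/∂n| = 3.07×10⁻⁴ / (9.94×10⁻⁵ × 1.11) = 2.78 m/s
Converting: 2.78 m/s × 3.6 = 10 km/h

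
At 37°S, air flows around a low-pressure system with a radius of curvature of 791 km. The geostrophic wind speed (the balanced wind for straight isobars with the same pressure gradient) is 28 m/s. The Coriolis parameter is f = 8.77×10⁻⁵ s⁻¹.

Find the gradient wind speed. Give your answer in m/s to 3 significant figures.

21.4 m/s

Around a low, centrifugal force acts outward with Coriolis, so pressure-gradient force balances both:
(1/ρ)|∂P/∂n| = fV + V²/R  →  V² + fR·V − fR·V_g = 0
With fR = 8.77×10⁻⁵ × 791×10³ m = 69.4 m/s:
V = [−fR + √((fR)² + 4 fR V_g)]/2 = [−69.4 + √(69.4² + 4×69.4×28)]/2 = 21.4 m/s
Subgeostrophic (V < V_g = 28 m/s), as expected around a low.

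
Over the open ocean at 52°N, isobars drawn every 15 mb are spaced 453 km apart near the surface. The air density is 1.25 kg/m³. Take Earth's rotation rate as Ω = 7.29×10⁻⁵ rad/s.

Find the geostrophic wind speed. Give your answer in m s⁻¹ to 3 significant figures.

23.1 m s⁻¹

Coriolis parameter at 52°N:
f = 2Ω sin φ = 2 × 7.29×10⁻⁵ × sin 52° = 1.15×10⁻⁴ s⁻¹
Pressure gradient: |∂P/∂n| = 1500 Pa / 453000 m = 3.31×10⁻³ Pa/m
Geostrophic balance (pressure-gradient force = Coriolis force):
V_g = (1/(fρ)) |∂P/∂n| = 3.31×10⁻³ / (1.15×10⁻⁴ × 1.25) = 23.1 m/s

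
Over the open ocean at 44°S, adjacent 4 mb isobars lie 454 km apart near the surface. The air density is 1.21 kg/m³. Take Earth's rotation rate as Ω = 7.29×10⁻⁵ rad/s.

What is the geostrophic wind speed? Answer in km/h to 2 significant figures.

Coriolis parameter at 44°S:
f = 2Ω sin φ = 2 × 7.29×10⁻⁵ × sin 44° = 1.01×10⁻⁴ s⁻¹
Pressure gradient: |∂P/∂n| = 400 Pa / 454000 m = 8.81×10⁻⁴ Pa/m
Geostrophic balance (pressure-gradient force = Coriolis force):
V_g = (1/(fρ)) |∂P/∂n| = 8.81×10⁻⁴ / (1.01×10⁻⁴ × 1.21) = 7.19 m/s
Converting: 7.19 m/s × 3.6 = 26 km/h

26 km/h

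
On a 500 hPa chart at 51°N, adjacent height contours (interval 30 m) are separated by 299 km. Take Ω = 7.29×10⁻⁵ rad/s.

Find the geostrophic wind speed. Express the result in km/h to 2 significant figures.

Coriolis parameter at 51°N:
f = 2Ω sin φ = 2 × 7.29×10⁻⁵ × sin 51° = 1.13×10⁻⁴ s⁻¹
Height gradient: |∂Z/∂n| = 30 m / 299000 m = 1.00×10⁻⁴
On a pressure surface, geostrophic balance gives V_g = (g/f)|∂Z/∂n|:
V_g = 9.81 × 1.00×10⁻⁴ / 1.13×10⁻⁴ = 8.69 m/s
Converting: 8.69 m/s × 3.6 = 31 km/h

31 km/h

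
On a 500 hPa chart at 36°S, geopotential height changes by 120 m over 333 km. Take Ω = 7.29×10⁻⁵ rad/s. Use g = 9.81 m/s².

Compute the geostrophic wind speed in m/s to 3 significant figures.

Coriolis parameter at 36°S:
f = 2Ω sin φ = 2 × 7.29×10⁻⁵ × sin 36° = 8.57×10⁻⁵ s⁻¹
Height gradient: |∂Z/∂n| = 120 m / 333000 m = 3.60×10⁻⁴
On a pressure surface, geostrophic balance gives V_g = (g/f)|∂Z/∂n|:
V_g = 9.81 × 3.60×10⁻⁴ / 8.57×10⁻⁵ = 41.3 m/s

41.3 m/s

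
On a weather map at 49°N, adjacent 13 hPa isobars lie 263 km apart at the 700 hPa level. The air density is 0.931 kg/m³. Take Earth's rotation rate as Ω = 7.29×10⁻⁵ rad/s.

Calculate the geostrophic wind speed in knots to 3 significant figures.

93.8 knots

Coriolis parameter at 49°N:
f = 2Ω sin φ = 2 × 7.29×10⁻⁵ × sin 49° = 1.10×10⁻⁴ s⁻¹
Pressure gradient: |∂P/∂n| = 1300 Pa / 263000 m = 4.94×10⁻³ Pa/m
Geostrophic balance (pressure-gradient force = Coriolis force):
V_g = (1/(fρ)) |∂P/∂n| = 4.94×10⁻³ / (1.10×10⁻⁴ × 0.931) = 48.3 m/s
Converting: 48.3 m/s × 1.944 = 93.8 knots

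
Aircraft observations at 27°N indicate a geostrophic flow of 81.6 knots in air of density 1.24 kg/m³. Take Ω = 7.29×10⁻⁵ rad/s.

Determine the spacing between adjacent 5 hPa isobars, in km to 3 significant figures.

145 km

Coriolis parameter at 27°N:
f = 2Ω sin φ = 2 × 7.29×10⁻⁵ × sin 27° = 6.62×10⁻⁵ s⁻¹
Wind speed in SI: 81.6 knots = 42.0 m/s
Geostrophic balance rearranged: |∂P/∂n| = f ρ V_g
|∂P/∂n| = 6.62×10⁻⁵ × 1.24 × 42.0 = 3.45×10⁻³ Pa/m
Isobar spacing: Δn = ΔP/|∂P/∂n| = 500 Pa / 3.45×10⁻³ Pa/m = 145116 m ≈ 145 km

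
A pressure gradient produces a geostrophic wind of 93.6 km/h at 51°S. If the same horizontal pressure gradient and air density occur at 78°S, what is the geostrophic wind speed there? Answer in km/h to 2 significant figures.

With the same pressure gradient and density, V_g ∝ 1/f ∝ 1/sin φ.
V₂ = V₁ · sin φ₁ / sin φ₂ = 93.6 × sin 51° / sin 78°
V₂ = 93.6 × 0.7771/0.9781 = 74 km/h

74 km/h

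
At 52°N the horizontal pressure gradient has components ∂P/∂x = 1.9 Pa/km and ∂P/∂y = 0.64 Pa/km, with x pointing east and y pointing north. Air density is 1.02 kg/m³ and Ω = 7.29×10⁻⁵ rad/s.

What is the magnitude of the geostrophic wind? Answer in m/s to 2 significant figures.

17 m/s

Coriolis parameter at 52°N:
f = 2Ω sin φ = 2 × 7.29×10⁻⁵ × sin 52° = 1.15×10⁻⁴ s⁻¹
Component geostrophic relations (x east, y north):
u_g = −(1/(fρ)) ∂P/∂y,  v_g = (1/(fρ)) ∂P/∂x
u_g = −(0.64×10⁻³)/(1.15×10⁻⁴ × 1.02) = −5.46 m/s;  v_g = (1.9×10⁻³)/(1.15×10⁻⁴ × 1.02) = 16.2 m/s
|V_g| = √(u_g² + v_g²) = 17.1 m/s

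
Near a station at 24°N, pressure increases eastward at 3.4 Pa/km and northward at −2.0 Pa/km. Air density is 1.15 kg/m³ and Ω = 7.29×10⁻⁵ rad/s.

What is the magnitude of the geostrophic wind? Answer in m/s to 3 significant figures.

57.8 m/s

Coriolis parameter at 24°N:
f = 2Ω sin φ = 2 × 7.29×10⁻⁵ × sin 24° = 5.93×10⁻⁵ s⁻¹
Component geostrophic relations (x east, y north):
u_g = −(1/(fρ)) ∂P/∂y,  v_g = (1/(fρ)) ∂P/∂x
u_g = −(−2.0×10⁻³)/(5.93×10⁻⁵ × 1.15) = 29.3 m/s;  v_g = (3.4×10⁻³)/(5.93×10⁻⁵ × 1.15) = 49.9 m/s
|V_g| = √(u_g² + v_g²) = 57.8 m/s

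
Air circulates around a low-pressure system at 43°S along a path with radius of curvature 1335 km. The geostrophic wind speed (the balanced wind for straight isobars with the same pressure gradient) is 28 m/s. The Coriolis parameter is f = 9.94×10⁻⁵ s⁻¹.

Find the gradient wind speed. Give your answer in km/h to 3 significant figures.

85.5 km/h

Around a low, centrifugal force acts outward with Coriolis, so pressure-gradient force balances both:
(1/ρ)|∂P/∂n| = fV + V²/R  →  V² + fR·V − fR·V_g = 0
With fR = 9.94×10⁻⁵ × 1335×10³ m = 133 m/s:
V = [−fR + √((fR)² + 4 fR V_g)]/2 = [−133 + √(133² + 4×133×28)]/2 = 23.7 m/s
Subgeostrophic (V < V_g = 28 m/s), as expected around a low.
Converting: 23.7 m/s × 3.6 = 85.5 km/h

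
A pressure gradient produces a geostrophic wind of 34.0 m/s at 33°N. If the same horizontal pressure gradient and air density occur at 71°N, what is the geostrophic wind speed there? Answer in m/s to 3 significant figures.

19.6 m/s

With the same pressure gradient and density, V_g ∝ 1/f ∝ 1/sin φ.
V₂ = V₁ · sin φ₁ / sin φ₂ = 34.0 × sin 33° / sin 71°
V₂ = 34.0 × 0.5446/0.9455 = 19.6 m/s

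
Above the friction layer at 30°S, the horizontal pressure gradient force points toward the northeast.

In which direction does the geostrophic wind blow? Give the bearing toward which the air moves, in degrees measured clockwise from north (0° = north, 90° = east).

315°

The pressure-gradient force points toward the northeast (bearing 045°).
Geostrophic balance: in the Southern Hemisphere the Coriolis force deflects motion to the left, so the geostrophic wind blows 90° to the left of the pressure-gradient force (low pressure on the right).
Rotating 045° by 90° counterclockwise gives 315° — the wind blows toward the northwest.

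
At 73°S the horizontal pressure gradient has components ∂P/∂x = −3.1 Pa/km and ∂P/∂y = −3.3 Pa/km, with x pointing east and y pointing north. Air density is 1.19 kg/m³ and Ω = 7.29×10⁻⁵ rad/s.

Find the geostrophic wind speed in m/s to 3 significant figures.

Coriolis parameter at 73°S:
f = 2Ω sin φ = 2 × 7.29×10⁻⁵ × sin 73° = 1.39×10⁻⁴ s⁻¹
In the Southern Hemisphere f is negative: f = −1.39×10⁻⁴ s⁻¹.
Component geostrophic relations (x east, y north):
u_g = −(1/(fρ)) ∂P/∂y,  v_g = (1/(fρ)) ∂P/∂x
u_g = −(−3.3×10⁻³)/(−1.39×10⁻⁴ × 1.19) = −19.9 m/s;  v_g = (−3.1×10⁻³)/(−1.39×10⁻⁴ × 1.19) = 18.7 m/s
|V_g| = √(u_g² + v_g²) = 27.3 m/s

27.3 m/s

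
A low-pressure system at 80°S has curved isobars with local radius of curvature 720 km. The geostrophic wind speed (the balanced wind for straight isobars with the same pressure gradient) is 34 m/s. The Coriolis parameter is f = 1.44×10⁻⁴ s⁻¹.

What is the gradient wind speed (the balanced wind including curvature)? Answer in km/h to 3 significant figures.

Around a low, centrifugal force acts outward with Coriolis, so pressure-gradient force balances both:
(1/ρ)|∂P/∂n| = fV + V²/R  →  V² + fR·V − fR·V_g = 0
With fR = 1.44×10⁻⁴ × 720×10³ m = 104 m/s:
V = [−fR + √((fR)² + 4 fR V_g)]/2 = [−104 + √(104² + 4×104×34)]/2 = 27 m/s
Subgeostrophic (V < V_g = 34 m/s), as expected around a low.
Converting: 27 m/s × 3.6 = 97.1 km/h

97.1 km/h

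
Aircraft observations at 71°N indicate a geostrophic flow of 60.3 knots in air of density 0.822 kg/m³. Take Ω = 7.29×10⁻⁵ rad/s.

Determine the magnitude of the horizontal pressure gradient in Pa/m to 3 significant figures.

3.52×10⁻³ Pa/m

Coriolis parameter at 71°N:
f = 2Ω sin φ = 2 × 7.29×10⁻⁵ × sin 71° = 1.38×10⁻⁴ s⁻¹
Wind speed in SI: 60.3 knots = 31.0 m/s
Geostrophic balance rearranged: |∂P/∂n| = f ρ V_g
|∂P/∂n| = 1.38×10⁻⁴ × 0.822 × 31.0 = 3.52×10⁻³ Pa/m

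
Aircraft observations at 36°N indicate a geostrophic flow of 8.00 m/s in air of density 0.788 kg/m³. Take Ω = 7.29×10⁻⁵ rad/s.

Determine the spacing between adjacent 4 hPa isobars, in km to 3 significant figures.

740 km

Coriolis parameter at 36°N:
f = 2Ω sin φ = 2 × 7.29×10⁻⁵ × sin 36° = 8.57×10⁻⁵ s⁻¹
Geostrophic balance rearranged: |∂P/∂n| = f ρ V_g
|∂P/∂n| = 8.57×10⁻⁵ × 0.788 × 8.00 = 5.40×10⁻⁴ Pa/m
Isobar spacing: Δn = ΔP/|∂P/∂n| = 400 Pa / 5.40×10⁻⁴ Pa/m = 740402 m ≈ 740 km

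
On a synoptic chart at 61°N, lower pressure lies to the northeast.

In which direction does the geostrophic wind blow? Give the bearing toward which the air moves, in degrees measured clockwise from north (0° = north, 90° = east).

The pressure-gradient force points toward the northeast (bearing 045°).
Geostrophic balance: in the Northern Hemisphere the Coriolis force deflects motion to the right, so the geostrophic wind blows 90° to the right of the pressure-gradient force (low pressure on the left).
Rotating 045° by 90° clockwise gives 135° — the wind blows toward the southeast.

135°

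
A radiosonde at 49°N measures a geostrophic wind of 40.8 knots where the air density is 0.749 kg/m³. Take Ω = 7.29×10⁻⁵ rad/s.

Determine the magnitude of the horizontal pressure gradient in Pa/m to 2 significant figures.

1.7×10⁻³ Pa/m

Coriolis parameter at 49°N:
f = 2Ω sin φ = 2 × 7.29×10⁻⁵ × sin 49° = 1.10×10⁻⁴ s⁻¹
Wind speed in SI: 40.8 knots = 21.0 m/s
Geostrophic balance rearranged: |∂P/∂n| = f ρ V_g
|∂P/∂n| = 1.10×10⁻⁴ × 0.749 × 21.0 = 1.73×10⁻³ Pa/m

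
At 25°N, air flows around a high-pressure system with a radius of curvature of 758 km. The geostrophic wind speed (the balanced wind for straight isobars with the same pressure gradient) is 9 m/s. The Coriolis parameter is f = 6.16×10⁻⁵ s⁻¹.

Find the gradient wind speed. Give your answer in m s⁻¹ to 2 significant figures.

12 m s⁻¹

Around a high, pressure-gradient force acts outward with centrifugal, so Coriolis balances both:
fV = (1/ρ)|∂P/∂n| + V²/R  →  V² − fR·V + fR·V_g = 0
With fR = 6.16×10⁻⁵ × 758×10³ m = 46.7 m/s:
V = [fR − √((fR)² − 4 fR V_g)]/2 = [46.7 − √(46.7² − 4×46.7×9)]/2 = 12.2 m/s
Supergeostrophic (V > V_g = 9 m/s), as expected around a high.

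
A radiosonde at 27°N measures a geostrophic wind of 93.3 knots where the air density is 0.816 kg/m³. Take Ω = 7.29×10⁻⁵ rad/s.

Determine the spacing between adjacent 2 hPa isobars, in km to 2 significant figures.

77 km

Coriolis parameter at 27°N:
f = 2Ω sin φ = 2 × 7.29×10⁻⁵ × sin 27° = 6.62×10⁻⁵ s⁻¹
Wind speed in SI: 93.3 knots = 48.0 m/s
Geostrophic balance rearranged: |∂P/∂n| = f ρ V_g
|∂P/∂n| = 6.62×10⁻⁵ × 0.816 × 48.0 = 2.59×10⁻³ Pa/m
Isobar spacing: Δn = ΔP/|∂P/∂n| = 200 Pa / 2.59×10⁻³ Pa/m = 77146 m ≈ 77 km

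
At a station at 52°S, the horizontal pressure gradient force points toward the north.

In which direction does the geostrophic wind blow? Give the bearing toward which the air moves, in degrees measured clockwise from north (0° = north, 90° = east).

270°

The pressure-gradient force points toward the north (bearing 000°).
Geostrophic balance: in the Southern Hemisphere the Coriolis force deflects motion to the left, so the geostrophic wind blows 90° to the left of the pressure-gradient force (low pressure on the right).
Rotating 000° by 90° counterclockwise gives 270° — the wind blows toward the west.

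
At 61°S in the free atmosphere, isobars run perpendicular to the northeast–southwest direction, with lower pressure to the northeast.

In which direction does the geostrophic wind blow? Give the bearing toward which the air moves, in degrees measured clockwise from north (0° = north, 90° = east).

The pressure-gradient force points toward the northeast (bearing 045°).
Geostrophic balance: in the Southern Hemisphere the Coriolis force deflects motion to the left, so the geostrophic wind blows 90° to the left of the pressure-gradient force (low pressure on the right).
Rotating 045° by 90° counterclockwise gives 315° — the wind blows toward the northwest.

315°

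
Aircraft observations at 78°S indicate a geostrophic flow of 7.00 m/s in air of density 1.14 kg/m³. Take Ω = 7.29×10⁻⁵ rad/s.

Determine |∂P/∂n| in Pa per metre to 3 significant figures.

Coriolis parameter at 78°S:
f = 2Ω sin φ = 2 × 7.29×10⁻⁵ × sin 78° = 1.43×10⁻⁴ s⁻¹
Geostrophic balance rearranged: |∂P/∂n| = f ρ V_g
|∂P/∂n| = 1.43×10⁻⁴ × 1.14 × 7.00 = 1.14×10⁻³ Pa/m

1.14×10⁻³ Pa/m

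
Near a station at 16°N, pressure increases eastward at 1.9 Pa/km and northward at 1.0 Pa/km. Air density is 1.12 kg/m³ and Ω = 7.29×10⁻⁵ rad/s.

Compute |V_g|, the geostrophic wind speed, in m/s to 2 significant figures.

Coriolis parameter at 16°N:
f = 2Ω sin φ = 2 × 7.29×10⁻⁵ × sin 16° = 4.02×10⁻⁵ s⁻¹
Component geostrophic relations (x east, y north):
u_g = −(1/(fρ)) ∂P/∂y,  v_g = (1/(fρ)) ∂P/∂x
u_g = −(1.0×10⁻³)/(4.02×10⁻⁵ × 1.12) = −22.2 m/s;  v_g = (1.9×10⁻³)/(4.02×10⁻⁵ × 1.12) = 42.2 m/s
|V_g| = √(u_g² + v_g²) = 47.7 m/s

48 m/s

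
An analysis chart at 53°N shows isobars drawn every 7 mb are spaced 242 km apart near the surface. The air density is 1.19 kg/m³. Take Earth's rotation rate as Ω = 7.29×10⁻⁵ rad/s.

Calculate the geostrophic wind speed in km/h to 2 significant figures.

75 km/h

Coriolis parameter at 53°N:
f = 2Ω sin φ = 2 × 7.29×10⁻⁵ × sin 53° = 1.16×10⁻⁴ s⁻¹
Pressure gradient: |∂P/∂n| = 700 Pa / 242000 m = 2.89×10⁻³ Pa/m
Geostrophic balance (pressure-gradient force = Coriolis force):
V_g = (1/(fρ)) |∂P/∂n| = 2.89×10⁻³ / (1.16×10⁻⁴ × 1.19) = 20.9 m/s
Converting: 20.9 m/s × 3.6 = 75 km/h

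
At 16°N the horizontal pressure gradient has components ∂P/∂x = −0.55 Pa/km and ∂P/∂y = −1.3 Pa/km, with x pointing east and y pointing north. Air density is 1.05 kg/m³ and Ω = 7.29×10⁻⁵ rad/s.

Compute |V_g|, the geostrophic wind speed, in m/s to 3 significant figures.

33.5 m/s

Coriolis parameter at 16°N:
f = 2Ω sin φ = 2 × 7.29×10⁻⁵ × sin 16° = 4.02×10⁻⁵ s⁻¹
Component geostrophic relations (x east, y north):
u_g = −(1/(fρ)) ∂P/∂y,  v_g = (1/(fρ)) ∂P/∂x
u_g = −(−1.3×10⁻³)/(4.02×10⁻⁵ × 1.05) = 30.8 m/s;  v_g = (−0.55×10⁻³)/(4.02×10⁻⁵ × 1.05) = −13.0 m/s
|V_g| = √(u_g² + v_g²) = 33.5 m/s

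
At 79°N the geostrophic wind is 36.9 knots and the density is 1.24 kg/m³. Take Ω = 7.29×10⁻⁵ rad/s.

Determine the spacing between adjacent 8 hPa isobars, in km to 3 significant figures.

Coriolis parameter at 79°N:
f = 2Ω sin φ = 2 × 7.29×10⁻⁵ × sin 79° = 1.43×10⁻⁴ s⁻¹
Wind speed in SI: 36.9 knots = 19.0 m/s
Geostrophic balance rearranged: |∂P/∂n| = f ρ V_g
|∂P/∂n| = 1.43×10⁻⁴ × 1.24 × 19.0 = 3.37×10⁻³ Pa/m
Isobar spacing: Δn = ΔP/|∂P/∂n| = 800 Pa / 3.37×10⁻³ Pa/m = 237465 m ≈ 237 km

237 km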